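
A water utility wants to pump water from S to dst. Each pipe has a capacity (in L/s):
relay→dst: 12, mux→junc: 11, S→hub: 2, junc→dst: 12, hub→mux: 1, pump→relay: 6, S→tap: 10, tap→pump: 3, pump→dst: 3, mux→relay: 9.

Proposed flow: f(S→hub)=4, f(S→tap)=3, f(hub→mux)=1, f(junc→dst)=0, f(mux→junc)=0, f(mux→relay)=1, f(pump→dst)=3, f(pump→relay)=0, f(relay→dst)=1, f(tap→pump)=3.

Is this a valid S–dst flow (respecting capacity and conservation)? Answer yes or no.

Capacity violated on S→hub: flow 4 > capacity 2.

No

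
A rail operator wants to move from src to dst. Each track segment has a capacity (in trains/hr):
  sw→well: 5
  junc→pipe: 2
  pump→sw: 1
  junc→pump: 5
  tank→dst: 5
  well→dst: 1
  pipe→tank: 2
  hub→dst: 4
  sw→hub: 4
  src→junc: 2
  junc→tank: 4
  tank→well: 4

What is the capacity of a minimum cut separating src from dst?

2

Max flow = 2 (via 1 augmenting path).
In the residual at optimum, the set reachable from src is {src}.
Cut edges: src→junc (cap 2). Sum = 2.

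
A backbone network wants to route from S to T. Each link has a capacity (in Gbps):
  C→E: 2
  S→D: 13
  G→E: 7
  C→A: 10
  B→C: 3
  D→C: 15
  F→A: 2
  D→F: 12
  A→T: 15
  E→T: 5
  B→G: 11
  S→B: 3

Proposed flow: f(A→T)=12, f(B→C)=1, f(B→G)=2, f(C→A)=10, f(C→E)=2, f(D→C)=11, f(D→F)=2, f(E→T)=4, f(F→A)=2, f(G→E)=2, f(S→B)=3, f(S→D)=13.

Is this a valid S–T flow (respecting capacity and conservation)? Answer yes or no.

Yes

Every edge has 0 ≤ f(e) ≤ cap(e).
At each intermediate node, inflow equals outflow.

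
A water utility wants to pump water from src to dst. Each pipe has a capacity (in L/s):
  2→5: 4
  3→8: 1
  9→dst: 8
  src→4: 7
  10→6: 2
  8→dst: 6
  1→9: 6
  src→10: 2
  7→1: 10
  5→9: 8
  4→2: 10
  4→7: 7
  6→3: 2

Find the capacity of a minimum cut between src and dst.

8

Max flow = 8 (via 3 augmenting paths).
In the residual at optimum, the set reachable from src is {10, 3, 6, src}.
Cut edges: 3→8 (cap 1), src→4 (cap 7). Sum = 8.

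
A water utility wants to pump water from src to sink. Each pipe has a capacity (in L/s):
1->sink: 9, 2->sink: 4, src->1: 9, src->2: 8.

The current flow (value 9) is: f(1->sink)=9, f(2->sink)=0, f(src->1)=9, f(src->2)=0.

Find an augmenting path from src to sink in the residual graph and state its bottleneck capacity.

src->2->sink, bottleneck 4

Residual along src->2->sink: src->2: 8, 2->sink: 4.
Bottleneck = min = 4.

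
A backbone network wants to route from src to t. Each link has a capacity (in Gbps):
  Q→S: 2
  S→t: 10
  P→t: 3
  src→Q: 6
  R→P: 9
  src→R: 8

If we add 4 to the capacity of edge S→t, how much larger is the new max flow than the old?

Original max flow = 5.
Edge S→t does not cross the min cut (source side {P, Q, R, src}), so extra capacity there cannot help.
New max flow = 5. Increase = 0.

0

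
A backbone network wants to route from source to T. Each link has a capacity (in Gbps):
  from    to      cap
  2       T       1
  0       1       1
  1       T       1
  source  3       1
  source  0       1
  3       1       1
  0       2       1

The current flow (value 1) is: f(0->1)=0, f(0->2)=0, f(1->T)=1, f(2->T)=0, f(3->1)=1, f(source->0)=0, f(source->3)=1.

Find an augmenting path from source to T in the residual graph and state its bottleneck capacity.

source->0->2->T, bottleneck 1

Residual along source->0->2->T: source->0: 1, 0->2: 1, 2->T: 1.
Bottleneck = min = 1.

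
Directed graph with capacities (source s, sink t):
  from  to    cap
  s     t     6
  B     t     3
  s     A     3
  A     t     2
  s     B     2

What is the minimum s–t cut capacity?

10

Max flow = 10 (via 3 augmenting paths).
In the residual at optimum, the set reachable from s is {A, s}.
Cut edges: s→B (cap 2), s→t (cap 6), A→t (cap 2). Sum = 10.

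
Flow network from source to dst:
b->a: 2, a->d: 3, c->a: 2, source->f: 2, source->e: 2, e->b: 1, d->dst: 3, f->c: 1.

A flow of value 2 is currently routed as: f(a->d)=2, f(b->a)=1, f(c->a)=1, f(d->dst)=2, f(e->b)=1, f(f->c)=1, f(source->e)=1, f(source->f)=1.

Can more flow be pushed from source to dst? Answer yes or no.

Residual reachable from source: {e, f, source}; dst is not reachable.
Saturated cut: e->b, f->c with total capacity 2 = current flow value. Flow is maximum.

No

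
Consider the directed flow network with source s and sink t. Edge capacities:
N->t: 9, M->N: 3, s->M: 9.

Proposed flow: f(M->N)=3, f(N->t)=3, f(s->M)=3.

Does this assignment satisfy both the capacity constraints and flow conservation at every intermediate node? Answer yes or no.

Yes

Every edge has 0 ≤ f(e) ≤ cap(e).
At each intermediate node, inflow equals outflow.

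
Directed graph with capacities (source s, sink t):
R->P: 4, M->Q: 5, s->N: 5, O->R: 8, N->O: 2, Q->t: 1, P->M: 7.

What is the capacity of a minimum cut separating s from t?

Max flow = 1 (via 1 augmenting path).
In the residual at optimum, the set reachable from s is {M, N, O, P, Q, R, s}.
Cut edges: Q->t (cap 1). Sum = 1.

1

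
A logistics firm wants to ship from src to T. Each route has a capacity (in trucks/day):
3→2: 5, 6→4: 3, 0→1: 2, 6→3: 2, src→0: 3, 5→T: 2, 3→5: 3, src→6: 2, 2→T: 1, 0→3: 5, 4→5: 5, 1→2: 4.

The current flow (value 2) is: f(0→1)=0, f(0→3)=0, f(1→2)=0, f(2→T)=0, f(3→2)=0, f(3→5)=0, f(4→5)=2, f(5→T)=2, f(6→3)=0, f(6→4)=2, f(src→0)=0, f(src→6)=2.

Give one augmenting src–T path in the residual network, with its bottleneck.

Residual along src→0→3→2→T: src→0: 3, 0→3: 5, 3→2: 5, 2→T: 1.
Bottleneck = min = 1.

src→0→3→2→T, bottleneck 1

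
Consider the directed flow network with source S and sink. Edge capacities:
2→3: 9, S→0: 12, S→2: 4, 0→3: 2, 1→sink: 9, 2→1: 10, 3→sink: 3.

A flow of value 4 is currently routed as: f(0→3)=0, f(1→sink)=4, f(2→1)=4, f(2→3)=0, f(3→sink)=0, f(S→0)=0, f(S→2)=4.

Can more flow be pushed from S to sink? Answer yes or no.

Residual path S→0→3→sink has bottleneck 2 > 0.
Pushing 2 along it raises the flow to 6, so the given flow is not maximum.

Yes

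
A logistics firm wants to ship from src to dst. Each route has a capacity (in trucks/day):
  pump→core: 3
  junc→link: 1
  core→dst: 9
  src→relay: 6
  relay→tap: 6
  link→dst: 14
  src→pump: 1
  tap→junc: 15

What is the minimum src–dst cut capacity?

Max flow = 2 (via 2 augmenting paths).
In the residual at optimum, the set reachable from src is {junc, relay, src, tap}.
Cut edges: junc→link (cap 1), src→pump (cap 1). Sum = 2.

2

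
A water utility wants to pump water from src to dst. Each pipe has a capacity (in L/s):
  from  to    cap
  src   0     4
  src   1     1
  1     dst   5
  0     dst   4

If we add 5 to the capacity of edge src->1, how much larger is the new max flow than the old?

Original max flow = 5.
After raising cap(src->1), augmenting paths through that edge carry 4 more units.
New max flow = 9. Increase = 4.

4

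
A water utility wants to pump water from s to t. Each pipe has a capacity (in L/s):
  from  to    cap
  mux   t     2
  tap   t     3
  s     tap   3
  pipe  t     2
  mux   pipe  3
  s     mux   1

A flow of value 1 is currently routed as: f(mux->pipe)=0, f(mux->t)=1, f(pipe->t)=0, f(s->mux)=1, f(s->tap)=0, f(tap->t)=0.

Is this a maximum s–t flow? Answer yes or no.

No

Residual path s->tap->t has bottleneck 3 > 0.
Pushing 3 along it raises the flow to 4, so the given flow is not maximum.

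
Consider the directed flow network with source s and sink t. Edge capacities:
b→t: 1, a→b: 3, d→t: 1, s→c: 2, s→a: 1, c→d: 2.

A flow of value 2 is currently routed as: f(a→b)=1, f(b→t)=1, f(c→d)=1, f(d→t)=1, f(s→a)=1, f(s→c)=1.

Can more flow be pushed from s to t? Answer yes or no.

Residual reachable from s: {c, d, s}; t is not reachable.
Saturated cut: s→a, d→t with total capacity 2 = current flow value. Flow is maximum.

No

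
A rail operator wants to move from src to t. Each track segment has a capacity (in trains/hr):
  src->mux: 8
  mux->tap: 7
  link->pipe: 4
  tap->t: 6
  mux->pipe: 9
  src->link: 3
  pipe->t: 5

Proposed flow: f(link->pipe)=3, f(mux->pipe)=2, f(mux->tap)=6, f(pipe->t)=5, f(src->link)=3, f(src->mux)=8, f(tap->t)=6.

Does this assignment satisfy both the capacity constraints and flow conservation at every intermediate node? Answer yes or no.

Yes

Every edge has 0 ≤ f(e) ≤ cap(e).
At each intermediate node, inflow equals outflow.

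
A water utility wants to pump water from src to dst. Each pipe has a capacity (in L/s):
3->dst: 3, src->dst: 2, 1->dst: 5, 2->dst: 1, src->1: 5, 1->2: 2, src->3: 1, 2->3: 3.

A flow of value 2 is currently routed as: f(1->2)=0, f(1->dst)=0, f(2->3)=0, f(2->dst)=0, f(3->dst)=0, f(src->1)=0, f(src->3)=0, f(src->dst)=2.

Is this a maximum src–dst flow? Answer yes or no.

No

Residual path src->1->dst has bottleneck 5 > 0.
Pushing 5 along it raises the flow to 7, so the given flow is not maximum.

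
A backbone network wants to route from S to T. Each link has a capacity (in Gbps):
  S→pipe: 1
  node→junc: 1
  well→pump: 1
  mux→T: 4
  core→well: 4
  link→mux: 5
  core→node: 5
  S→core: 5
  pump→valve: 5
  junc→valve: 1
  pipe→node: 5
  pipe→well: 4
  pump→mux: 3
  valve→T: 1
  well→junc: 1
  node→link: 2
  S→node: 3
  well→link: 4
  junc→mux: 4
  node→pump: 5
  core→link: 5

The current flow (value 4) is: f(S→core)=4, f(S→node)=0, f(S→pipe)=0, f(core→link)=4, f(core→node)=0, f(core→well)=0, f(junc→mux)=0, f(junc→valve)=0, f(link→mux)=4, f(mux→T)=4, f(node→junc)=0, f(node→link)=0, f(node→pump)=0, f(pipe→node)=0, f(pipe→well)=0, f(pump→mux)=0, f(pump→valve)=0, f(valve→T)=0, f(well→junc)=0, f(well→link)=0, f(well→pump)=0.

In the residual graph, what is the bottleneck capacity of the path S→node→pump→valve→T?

Residual capacities along the path: S→node: 3, node→pump: 5, pump→valve: 5, valve→T: 1.
Minimum is 1.

1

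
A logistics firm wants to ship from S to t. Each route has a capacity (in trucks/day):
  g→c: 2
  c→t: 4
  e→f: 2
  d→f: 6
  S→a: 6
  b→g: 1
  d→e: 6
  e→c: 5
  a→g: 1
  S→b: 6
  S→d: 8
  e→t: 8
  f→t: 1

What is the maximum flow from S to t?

Augment S→d→e→t: bottleneck 6. Total 6.
Augment S→d→f→t: bottleneck 1. Total 7.
Augment S→a→g→c→t: bottleneck 1. Total 8.
Augment S→b→g→c→t: bottleneck 1. Total 9.
No augmenting path remains in the residual graph.

9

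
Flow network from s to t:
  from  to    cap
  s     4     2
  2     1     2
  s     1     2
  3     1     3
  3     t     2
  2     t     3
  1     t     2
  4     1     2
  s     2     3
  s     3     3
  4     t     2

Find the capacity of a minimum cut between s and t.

Max flow = 9 (via 4 augmenting paths).
In the residual at optimum, the set reachable from s is {1, 3, s}.
Cut edges: s→2 (cap 3), s→4 (cap 2), 3→t (cap 2), 1→t (cap 2). Sum = 9.

9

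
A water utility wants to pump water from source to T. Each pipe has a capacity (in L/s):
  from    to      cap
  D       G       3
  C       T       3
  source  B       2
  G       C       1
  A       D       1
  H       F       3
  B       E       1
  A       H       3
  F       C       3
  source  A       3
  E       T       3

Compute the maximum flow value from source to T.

Augment source->B->E->T: bottleneck 1. Total 1.
Augment source->A->D->G->C->T: bottleneck 1. Total 2.
Augment source->A->H->F->C->T: bottleneck 2. Total 4.
No augmenting path remains in the residual graph.

4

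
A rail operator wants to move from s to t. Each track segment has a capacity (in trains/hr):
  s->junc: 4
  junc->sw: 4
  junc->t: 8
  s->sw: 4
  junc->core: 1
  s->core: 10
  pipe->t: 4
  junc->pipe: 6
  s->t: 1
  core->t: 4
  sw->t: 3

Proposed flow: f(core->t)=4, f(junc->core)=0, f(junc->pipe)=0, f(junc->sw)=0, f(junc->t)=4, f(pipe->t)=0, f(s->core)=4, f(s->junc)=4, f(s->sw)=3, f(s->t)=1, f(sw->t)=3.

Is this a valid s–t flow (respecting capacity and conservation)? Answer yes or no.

Every edge has 0 ≤ f(e) ≤ cap(e).
At each intermediate node, inflow equals outflow.

Yes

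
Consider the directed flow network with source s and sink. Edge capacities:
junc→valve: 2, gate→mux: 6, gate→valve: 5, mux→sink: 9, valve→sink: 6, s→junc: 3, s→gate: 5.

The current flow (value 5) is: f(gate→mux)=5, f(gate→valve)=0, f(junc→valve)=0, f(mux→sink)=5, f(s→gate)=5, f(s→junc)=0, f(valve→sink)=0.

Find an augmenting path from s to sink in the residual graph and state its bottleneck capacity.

Residual along s→junc→valve→sink: s→junc: 3, junc→valve: 2, valve→sink: 6.
Bottleneck = min = 2.

s→junc→valve→sink, bottleneck 2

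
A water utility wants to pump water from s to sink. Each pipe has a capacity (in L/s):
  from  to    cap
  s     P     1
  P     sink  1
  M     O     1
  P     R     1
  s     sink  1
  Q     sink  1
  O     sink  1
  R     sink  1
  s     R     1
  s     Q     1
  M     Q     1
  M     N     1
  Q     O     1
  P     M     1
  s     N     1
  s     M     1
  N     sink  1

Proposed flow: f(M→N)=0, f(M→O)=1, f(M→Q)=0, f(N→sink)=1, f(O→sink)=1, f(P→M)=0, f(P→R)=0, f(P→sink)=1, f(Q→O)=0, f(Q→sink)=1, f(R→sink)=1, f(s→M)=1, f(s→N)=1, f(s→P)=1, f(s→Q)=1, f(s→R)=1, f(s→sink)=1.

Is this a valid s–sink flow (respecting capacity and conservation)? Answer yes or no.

Every edge has 0 ≤ f(e) ≤ cap(e).
At each intermediate node, inflow equals outflow.

Yes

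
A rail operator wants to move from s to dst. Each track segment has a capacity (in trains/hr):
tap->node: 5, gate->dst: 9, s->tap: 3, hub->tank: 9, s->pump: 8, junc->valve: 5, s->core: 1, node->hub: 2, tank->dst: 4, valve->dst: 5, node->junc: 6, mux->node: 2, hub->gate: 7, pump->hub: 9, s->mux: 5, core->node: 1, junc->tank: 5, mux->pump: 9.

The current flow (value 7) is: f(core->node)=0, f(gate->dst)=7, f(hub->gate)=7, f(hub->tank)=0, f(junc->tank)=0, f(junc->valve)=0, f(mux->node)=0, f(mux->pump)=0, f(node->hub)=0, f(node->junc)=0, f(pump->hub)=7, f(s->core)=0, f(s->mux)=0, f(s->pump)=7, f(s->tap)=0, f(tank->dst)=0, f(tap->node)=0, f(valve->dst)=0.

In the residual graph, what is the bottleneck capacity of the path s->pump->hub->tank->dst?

1

Residual capacities along the path: s->pump: 1, pump->hub: 2, hub->tank: 9, tank->dst: 4.
Minimum is 1.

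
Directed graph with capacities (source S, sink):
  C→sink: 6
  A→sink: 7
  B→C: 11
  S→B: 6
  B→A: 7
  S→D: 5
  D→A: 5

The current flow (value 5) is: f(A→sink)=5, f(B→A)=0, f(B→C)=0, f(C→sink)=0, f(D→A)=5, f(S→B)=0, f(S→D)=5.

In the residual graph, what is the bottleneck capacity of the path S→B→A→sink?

2

Residual capacities along the path: S→B: 6, B→A: 7, A→sink: 2.
Minimum is 2.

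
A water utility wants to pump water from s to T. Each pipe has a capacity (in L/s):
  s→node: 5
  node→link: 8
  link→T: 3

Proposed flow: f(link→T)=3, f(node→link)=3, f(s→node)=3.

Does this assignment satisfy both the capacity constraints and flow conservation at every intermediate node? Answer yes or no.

Every edge has 0 ≤ f(e) ≤ cap(e).
At each intermediate node, inflow equals outflow.

Yes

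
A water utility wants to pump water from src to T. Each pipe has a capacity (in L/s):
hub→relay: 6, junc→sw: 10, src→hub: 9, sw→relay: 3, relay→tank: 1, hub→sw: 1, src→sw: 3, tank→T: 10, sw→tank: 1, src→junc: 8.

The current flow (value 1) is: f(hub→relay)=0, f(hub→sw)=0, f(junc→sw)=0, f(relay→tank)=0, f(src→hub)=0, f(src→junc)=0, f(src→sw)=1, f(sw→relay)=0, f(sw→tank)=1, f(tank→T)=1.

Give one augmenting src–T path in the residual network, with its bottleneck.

src→hub→relay→tank→T, bottleneck 1

Residual along src→hub→relay→tank→T: src→hub: 9, hub→relay: 6, relay→tank: 1, tank→T: 9.
Bottleneck = min = 1.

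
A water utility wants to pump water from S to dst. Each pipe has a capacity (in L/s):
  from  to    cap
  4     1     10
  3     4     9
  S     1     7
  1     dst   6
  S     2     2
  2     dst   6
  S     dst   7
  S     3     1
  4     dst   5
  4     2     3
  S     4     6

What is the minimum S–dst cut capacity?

Max flow = 22 (via 6 augmenting paths).
In the residual at optimum, the set reachable from S is {1, S}.
Cut edges: S->3 (cap 1), S->4 (cap 6), S->2 (cap 2), S->dst (cap 7), 1->dst (cap 6). Sum = 22.

22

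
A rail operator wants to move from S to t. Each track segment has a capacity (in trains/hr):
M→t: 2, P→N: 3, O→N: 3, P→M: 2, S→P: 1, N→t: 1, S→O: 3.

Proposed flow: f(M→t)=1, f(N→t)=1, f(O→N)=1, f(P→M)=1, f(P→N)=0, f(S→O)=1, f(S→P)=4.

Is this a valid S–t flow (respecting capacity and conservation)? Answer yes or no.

Capacity violated on S→P: flow 4 > capacity 1.

No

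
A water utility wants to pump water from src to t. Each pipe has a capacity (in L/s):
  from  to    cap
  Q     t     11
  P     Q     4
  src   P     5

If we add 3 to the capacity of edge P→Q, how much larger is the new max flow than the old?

Original max flow = 4.
After raising cap(P→Q), augmenting paths through that edge carry 1 more unit.
New max flow = 5. Increase = 1.

1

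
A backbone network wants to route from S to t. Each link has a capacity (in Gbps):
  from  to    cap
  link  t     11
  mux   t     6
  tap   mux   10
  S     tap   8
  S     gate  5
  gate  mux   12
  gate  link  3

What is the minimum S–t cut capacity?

Max flow = 9 (via 2 augmenting paths).
In the residual at optimum, the set reachable from S is {S, gate, mux, tap}.
Cut edges: gate→link (cap 3), mux→t (cap 6). Sum = 9.

9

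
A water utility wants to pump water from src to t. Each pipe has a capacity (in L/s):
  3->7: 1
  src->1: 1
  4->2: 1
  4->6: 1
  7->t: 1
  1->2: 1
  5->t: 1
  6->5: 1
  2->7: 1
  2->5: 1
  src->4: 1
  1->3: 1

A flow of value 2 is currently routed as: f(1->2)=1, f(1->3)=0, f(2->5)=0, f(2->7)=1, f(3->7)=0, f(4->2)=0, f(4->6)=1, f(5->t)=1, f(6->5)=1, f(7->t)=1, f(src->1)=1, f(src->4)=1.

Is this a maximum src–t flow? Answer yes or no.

Yes

Residual reachable from src: {src}; t is not reachable.
Saturated cut: src->4, src->1 with total capacity 2 = current flow value. Flow is maximum.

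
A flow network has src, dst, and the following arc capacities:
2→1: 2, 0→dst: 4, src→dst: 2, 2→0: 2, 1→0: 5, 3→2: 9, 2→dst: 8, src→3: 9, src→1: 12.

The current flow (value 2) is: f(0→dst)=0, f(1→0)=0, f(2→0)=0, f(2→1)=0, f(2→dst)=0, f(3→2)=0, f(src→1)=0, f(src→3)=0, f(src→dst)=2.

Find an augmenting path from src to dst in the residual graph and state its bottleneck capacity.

src→3→2→dst, bottleneck 8

Residual along src→3→2→dst: src→3: 9, 3→2: 9, 2→dst: 8.
Bottleneck = min = 8.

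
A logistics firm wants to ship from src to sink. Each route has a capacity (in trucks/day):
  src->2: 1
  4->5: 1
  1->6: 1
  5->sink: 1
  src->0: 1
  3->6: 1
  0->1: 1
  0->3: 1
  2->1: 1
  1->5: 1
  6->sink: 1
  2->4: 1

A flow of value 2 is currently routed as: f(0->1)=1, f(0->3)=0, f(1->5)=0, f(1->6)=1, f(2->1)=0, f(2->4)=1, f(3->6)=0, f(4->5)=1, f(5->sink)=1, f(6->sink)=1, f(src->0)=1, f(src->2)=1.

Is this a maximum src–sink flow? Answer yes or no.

Yes

Residual reachable from src: {src}; sink is not reachable.
Saturated cut: src->2, src->0 with total capacity 2 = current flow value. Flow is maximum.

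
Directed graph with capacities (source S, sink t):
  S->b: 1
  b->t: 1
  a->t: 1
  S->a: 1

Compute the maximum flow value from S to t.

2

Augment S->b->t: bottleneck 1. Total 1.
Augment S->a->t: bottleneck 1. Total 2.
No augmenting path remains in the residual graph.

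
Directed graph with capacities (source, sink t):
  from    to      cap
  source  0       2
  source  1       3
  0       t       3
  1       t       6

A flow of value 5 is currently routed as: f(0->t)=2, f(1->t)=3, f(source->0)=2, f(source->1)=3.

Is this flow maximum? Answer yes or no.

Residual reachable from source: {source}; t is not reachable.
Saturated cut: source->0, source->1 with total capacity 5 = current flow value. Flow is maximum.

Yes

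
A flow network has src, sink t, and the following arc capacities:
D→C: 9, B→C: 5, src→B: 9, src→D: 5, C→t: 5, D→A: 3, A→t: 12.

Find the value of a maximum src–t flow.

8

Augment src→D→A→t: bottleneck 3. Total 3.
Augment src→D→C→t: bottleneck 2. Total 5.
Augment src→B→C→t: bottleneck 3. Total 8.
No augmenting path remains in the residual graph.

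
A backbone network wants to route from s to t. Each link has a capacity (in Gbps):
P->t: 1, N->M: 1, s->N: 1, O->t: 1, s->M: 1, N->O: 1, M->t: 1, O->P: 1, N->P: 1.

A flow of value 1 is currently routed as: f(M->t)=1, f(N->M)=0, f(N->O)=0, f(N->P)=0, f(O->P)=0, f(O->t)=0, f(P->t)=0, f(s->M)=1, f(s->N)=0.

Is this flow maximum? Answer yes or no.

No

Residual path s->N->O->t has bottleneck 1 > 0.
Pushing 1 along it raises the flow to 2, so the given flow is not maximum.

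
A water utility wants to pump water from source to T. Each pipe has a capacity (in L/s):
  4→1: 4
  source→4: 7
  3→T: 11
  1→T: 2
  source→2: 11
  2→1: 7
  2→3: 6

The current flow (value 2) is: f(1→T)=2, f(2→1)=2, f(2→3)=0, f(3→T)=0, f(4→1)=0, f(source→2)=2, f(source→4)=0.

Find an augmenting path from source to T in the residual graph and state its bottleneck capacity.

Residual along source→2→3→T: source→2: 9, 2→3: 6, 3→T: 11.
Bottleneck = min = 6.

source→2→3→T, bottleneck 6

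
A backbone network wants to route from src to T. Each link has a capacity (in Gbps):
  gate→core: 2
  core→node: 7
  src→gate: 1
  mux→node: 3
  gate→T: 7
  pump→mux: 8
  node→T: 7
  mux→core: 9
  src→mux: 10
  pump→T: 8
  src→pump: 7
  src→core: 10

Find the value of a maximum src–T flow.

Augment src→pump→T: bottleneck 7. Total 7.
Augment src→gate→T: bottleneck 1. Total 8.
Augment src→mux→node→T: bottleneck 3. Total 11.
Augment src→core→node→T: bottleneck 4. Total 15.
No augmenting path remains in the residual graph.

15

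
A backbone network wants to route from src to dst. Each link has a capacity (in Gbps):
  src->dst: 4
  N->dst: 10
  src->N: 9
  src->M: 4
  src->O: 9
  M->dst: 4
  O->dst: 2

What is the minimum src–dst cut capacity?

19

Max flow = 19 (via 4 augmenting paths).
In the residual at optimum, the set reachable from src is {O, src}.
Cut edges: src->N (cap 9), src->M (cap 4), src->dst (cap 4), O->dst (cap 2). Sum = 19.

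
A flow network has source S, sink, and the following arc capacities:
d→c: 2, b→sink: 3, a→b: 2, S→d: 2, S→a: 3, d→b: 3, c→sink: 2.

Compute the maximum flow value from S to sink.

4

Augment S→a→b→sink: bottleneck 2. Total 2.
Augment S→d→b→sink: bottleneck 1. Total 3.
Augment S→d→c→sink: bottleneck 1. Total 4.
No augmenting path remains in the residual graph.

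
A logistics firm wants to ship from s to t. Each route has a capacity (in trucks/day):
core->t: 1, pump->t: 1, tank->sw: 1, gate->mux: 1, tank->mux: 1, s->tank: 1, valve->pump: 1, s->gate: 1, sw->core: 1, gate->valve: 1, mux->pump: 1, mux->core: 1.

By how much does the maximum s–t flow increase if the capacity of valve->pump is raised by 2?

0

Original max flow = 2.
Edge valve->pump does not cross the min cut (source side {s}), so extra capacity there cannot help.
New max flow = 2. Increase = 0.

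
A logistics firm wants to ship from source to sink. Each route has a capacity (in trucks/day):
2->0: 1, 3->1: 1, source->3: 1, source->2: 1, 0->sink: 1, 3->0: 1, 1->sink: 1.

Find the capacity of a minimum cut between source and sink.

Max flow = 2 (via 2 augmenting paths).
In the residual at optimum, the set reachable from source is {source}.
Cut edges: source->3 (cap 1), source->2 (cap 1). Sum = 2.

2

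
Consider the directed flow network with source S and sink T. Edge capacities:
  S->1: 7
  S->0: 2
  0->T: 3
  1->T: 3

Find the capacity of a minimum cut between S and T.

Max flow = 5 (via 2 augmenting paths).
In the residual at optimum, the set reachable from S is {1, S}.
Cut edges: S->0 (cap 2), 1->T (cap 3). Sum = 5.

5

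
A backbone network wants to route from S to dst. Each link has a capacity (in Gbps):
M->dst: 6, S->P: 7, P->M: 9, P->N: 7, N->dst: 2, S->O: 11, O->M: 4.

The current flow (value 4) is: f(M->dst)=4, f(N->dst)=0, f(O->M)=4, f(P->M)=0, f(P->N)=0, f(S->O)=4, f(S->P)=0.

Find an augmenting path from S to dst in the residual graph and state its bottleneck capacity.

Residual along S->P->M->dst: S->P: 7, P->M: 9, M->dst: 2.
Bottleneck = min = 2.

S->P->M->dst, bottleneck 2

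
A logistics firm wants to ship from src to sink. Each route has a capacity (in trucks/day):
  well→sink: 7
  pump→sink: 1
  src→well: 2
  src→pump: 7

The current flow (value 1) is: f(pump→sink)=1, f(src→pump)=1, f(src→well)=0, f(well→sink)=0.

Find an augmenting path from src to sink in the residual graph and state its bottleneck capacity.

Residual along src→well→sink: src→well: 2, well→sink: 7.
Bottleneck = min = 2.

src→well→sink, bottleneck 2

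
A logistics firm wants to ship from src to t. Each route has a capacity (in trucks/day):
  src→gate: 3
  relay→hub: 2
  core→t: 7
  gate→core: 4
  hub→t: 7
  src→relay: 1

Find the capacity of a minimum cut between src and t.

Max flow = 4 (via 2 augmenting paths).
In the residual at optimum, the set reachable from src is {src}.
Cut edges: src→gate (cap 3), src→relay (cap 1). Sum = 4.

4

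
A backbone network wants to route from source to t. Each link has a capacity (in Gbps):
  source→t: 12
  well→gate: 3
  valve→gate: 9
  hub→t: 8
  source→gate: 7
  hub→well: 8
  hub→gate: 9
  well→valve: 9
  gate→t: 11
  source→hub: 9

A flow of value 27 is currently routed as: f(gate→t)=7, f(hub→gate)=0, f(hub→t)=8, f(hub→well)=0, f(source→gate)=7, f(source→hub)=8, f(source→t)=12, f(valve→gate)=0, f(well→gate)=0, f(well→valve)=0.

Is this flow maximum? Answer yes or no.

Residual path source→hub→gate→t has bottleneck 1 > 0.
Pushing 1 along it raises the flow to 28, so the given flow is not maximum.

No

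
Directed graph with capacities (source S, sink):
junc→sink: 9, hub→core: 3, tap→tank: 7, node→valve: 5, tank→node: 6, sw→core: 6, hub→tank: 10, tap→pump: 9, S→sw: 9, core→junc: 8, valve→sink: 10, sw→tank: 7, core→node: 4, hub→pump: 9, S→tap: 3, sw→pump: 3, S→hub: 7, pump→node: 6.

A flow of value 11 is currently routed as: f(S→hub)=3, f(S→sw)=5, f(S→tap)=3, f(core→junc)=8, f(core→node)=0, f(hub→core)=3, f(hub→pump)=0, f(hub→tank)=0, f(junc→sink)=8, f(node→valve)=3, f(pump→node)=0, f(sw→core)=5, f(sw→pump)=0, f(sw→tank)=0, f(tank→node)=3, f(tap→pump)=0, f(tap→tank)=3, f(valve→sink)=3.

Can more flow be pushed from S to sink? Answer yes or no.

Residual path S→hub→tank→node→valve→sink has bottleneck 2 > 0.
Pushing 2 along it raises the flow to 13, so the given flow is not maximum.

Yes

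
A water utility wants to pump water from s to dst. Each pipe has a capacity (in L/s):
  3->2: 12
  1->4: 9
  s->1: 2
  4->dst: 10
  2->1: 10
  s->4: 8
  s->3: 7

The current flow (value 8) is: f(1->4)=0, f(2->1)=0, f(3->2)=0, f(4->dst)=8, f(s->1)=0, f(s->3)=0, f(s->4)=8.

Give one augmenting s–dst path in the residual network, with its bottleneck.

s->1->4->dst, bottleneck 2

Residual along s->1->4->dst: s->1: 2, 1->4: 9, 4->dst: 2.
Bottleneck = min = 2.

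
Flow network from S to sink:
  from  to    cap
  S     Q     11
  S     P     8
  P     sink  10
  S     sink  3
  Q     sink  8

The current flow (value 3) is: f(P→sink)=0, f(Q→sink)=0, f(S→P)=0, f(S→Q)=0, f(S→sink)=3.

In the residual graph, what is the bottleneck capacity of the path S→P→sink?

8

Residual capacities along the path: S→P: 8, P→sink: 10.
Minimum is 8.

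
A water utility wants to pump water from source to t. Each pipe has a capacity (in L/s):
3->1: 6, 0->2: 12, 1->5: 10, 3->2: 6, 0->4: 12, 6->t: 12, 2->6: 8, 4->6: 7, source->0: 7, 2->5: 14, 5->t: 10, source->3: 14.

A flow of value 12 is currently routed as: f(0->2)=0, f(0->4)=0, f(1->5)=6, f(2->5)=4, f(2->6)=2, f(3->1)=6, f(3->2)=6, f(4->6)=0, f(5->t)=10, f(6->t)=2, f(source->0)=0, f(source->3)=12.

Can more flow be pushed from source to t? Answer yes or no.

Residual path source->0->2->6->t has bottleneck 6 > 0.
Pushing 6 along it raises the flow to 18, so the given flow is not maximum.

Yes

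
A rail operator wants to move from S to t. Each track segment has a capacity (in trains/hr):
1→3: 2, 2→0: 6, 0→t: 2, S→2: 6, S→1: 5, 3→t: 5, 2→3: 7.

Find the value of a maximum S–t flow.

Augment S→1→3→t: bottleneck 2. Total 2.
Augment S→2→3→t: bottleneck 3. Total 5.
Augment S→2→0→t: bottleneck 2. Total 7.
No augmenting path remains in the residual graph.

7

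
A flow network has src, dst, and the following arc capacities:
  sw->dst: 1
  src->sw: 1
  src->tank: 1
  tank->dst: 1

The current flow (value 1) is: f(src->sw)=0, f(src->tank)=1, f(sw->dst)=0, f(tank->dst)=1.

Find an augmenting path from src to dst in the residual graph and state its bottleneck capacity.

src->sw->dst, bottleneck 1

Residual along src->sw->dst: src->sw: 1, sw->dst: 1.
Bottleneck = min = 1.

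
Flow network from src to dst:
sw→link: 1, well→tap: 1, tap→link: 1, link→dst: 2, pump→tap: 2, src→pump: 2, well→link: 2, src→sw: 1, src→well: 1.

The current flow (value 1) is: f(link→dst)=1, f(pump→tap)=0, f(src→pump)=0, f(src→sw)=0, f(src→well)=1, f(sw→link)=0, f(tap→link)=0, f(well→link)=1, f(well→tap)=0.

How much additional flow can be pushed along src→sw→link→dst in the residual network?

1

Residual capacities along the path: src→sw: 1, sw→link: 1, link→dst: 1.
Minimum is 1.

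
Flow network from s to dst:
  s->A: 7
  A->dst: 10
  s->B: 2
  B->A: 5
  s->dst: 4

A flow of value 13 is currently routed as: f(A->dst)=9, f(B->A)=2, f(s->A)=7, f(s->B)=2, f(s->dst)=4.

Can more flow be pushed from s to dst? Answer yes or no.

Residual reachable from s: {s}; dst is not reachable.
Saturated cut: s->B, s->A, s->dst with total capacity 13 = current flow value. Flow is maximum.

No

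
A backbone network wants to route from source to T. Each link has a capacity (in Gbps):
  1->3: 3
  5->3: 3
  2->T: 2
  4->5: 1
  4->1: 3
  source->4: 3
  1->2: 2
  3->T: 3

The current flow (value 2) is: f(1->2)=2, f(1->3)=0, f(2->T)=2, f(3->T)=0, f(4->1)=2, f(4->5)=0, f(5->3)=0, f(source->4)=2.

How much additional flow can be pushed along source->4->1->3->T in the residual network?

Residual capacities along the path: source->4: 1, 4->1: 1, 1->3: 3, 3->T: 3.
Minimum is 1.

1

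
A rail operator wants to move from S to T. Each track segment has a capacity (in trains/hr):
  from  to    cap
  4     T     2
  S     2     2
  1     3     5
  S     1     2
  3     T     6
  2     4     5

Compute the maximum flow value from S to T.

Augment S→2→4→T: bottleneck 2. Total 2.
Augment S→1→3→T: bottleneck 2. Total 4.
No augmenting path remains in the residual graph.

4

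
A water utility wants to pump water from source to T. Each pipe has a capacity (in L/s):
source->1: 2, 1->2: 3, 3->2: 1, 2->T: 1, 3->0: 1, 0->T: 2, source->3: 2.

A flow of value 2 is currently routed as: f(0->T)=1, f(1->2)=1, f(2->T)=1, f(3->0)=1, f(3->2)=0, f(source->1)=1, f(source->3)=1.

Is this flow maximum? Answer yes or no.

Residual reachable from source: {1, 2, 3, source}; T is not reachable.
Saturated cut: 3->0, 2->T with total capacity 2 = current flow value. Flow is maximum.

Yes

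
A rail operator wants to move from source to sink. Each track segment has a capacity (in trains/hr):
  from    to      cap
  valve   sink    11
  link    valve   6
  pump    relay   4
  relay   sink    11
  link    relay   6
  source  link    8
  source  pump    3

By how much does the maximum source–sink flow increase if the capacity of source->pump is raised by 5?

Original max flow = 11.
After raising cap(source->pump), augmenting paths through that edge carry 1 more unit.
New max flow = 12. Increase = 1.

1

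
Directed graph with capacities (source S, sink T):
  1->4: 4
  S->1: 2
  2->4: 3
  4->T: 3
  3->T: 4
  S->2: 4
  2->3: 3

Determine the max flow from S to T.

Augment S->2->3->T: bottleneck 3. Total 3.
Augment S->2->4->T: bottleneck 1. Total 4.
Augment S->1->4->T: bottleneck 2. Total 6.
No augmenting path remains in the residual graph.

6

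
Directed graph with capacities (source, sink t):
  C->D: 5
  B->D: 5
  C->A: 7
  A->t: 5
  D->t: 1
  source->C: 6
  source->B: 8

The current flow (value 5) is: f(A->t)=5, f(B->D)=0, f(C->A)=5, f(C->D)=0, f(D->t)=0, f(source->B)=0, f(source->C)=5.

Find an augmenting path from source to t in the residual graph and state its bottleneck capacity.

Residual along source->C->D->t: source->C: 1, C->D: 5, D->t: 1.
Bottleneck = min = 1.

source->C->D->t, bottleneck 1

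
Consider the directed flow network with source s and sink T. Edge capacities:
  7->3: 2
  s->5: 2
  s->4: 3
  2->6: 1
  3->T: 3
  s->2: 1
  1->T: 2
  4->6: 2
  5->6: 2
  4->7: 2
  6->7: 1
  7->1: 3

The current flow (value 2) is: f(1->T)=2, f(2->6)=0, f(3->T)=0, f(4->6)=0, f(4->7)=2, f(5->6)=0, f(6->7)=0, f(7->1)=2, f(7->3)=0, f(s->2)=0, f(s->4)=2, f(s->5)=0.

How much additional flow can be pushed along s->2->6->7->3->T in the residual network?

Residual capacities along the path: s->2: 1, 2->6: 1, 6->7: 1, 7->3: 2, 3->T: 3.
Minimum is 1.

1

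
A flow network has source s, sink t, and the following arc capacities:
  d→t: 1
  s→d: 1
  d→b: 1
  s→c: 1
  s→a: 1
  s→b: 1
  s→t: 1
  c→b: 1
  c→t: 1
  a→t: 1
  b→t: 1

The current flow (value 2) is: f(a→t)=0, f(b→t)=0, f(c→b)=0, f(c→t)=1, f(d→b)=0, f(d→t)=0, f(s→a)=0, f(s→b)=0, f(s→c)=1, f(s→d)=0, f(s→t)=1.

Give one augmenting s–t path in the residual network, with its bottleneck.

s→d→t, bottleneck 1

Residual along s→d→t: s→d: 1, d→t: 1.
Bottleneck = min = 1.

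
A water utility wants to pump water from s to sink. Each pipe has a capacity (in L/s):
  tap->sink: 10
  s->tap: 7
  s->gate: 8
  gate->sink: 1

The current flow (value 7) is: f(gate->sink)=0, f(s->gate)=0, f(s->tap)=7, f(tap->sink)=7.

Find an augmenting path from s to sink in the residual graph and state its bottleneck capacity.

s->gate->sink, bottleneck 1

Residual along s->gate->sink: s->gate: 8, gate->sink: 1.
Bottleneck = min = 1.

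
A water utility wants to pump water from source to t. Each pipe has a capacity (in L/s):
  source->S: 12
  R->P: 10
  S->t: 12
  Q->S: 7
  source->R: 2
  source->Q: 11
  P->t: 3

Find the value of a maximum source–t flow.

14

Augment source->S->t: bottleneck 12. Total 12.
Augment source->R->P->t: bottleneck 2. Total 14.
No augmenting path remains in the residual graph.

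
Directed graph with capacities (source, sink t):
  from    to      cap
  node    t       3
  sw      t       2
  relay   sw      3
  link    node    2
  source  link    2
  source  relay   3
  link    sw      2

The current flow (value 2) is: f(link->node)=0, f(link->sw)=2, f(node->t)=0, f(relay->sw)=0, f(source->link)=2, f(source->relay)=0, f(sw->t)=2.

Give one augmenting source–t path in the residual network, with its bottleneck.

source->relay->sw->link->node->t, bottleneck 2

Residual along source->relay->sw->link->node->t: source->relay: 3, relay->sw: 3, sw->link: 2 (reverse), link->node: 2, node->t: 3.
Bottleneck = min = 2.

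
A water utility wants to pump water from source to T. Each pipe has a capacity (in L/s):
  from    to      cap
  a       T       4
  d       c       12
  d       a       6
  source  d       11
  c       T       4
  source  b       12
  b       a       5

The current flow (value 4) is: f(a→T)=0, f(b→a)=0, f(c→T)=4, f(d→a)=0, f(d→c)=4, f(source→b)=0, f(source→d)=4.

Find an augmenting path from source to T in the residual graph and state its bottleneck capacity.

Residual along source→d→a→T: source→d: 7, d→a: 6, a→T: 4.
Bottleneck = min = 4.

source→d→a→T, bottleneck 4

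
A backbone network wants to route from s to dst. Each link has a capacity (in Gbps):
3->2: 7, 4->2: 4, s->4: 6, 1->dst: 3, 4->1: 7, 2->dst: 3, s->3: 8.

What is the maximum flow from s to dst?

Augment s->4->2->dst: bottleneck 3. Total 3.
Augment s->4->1->dst: bottleneck 3. Total 6.
No augmenting path remains in the residual graph.

6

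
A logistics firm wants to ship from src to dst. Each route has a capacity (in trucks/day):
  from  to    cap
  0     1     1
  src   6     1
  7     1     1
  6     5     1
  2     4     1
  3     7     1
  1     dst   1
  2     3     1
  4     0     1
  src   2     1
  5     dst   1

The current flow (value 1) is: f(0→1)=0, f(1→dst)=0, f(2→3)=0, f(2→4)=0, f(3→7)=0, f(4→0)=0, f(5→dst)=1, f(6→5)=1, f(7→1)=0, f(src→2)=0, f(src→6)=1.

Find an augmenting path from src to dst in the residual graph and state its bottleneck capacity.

src→2→4→0→1→dst, bottleneck 1

Residual along src→2→4→0→1→dst: src→2: 1, 2→4: 1, 4→0: 1, 0→1: 1, 1→dst: 1.
Bottleneck = min = 1.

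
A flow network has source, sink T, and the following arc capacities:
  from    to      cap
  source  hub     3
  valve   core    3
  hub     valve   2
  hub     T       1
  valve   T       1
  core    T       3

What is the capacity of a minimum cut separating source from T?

3

Max flow = 3 (via 3 augmenting paths).
In the residual at optimum, the set reachable from source is {source}.
Cut edges: source->hub (cap 3). Sum = 3.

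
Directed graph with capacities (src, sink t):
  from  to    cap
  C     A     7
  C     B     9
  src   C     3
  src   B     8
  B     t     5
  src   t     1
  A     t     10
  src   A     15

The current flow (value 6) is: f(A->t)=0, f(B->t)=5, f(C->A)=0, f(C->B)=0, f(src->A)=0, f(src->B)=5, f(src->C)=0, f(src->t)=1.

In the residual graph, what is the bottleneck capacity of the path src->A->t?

Residual capacities along the path: src->A: 15, A->t: 10.
Minimum is 10.

10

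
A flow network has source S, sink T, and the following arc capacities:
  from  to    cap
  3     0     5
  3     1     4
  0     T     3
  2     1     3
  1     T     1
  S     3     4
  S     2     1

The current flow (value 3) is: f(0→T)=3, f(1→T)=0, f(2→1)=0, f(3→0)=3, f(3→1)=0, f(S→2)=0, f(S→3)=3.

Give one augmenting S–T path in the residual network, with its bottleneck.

S→3→1→T, bottleneck 1

Residual along S→3→1→T: S→3: 1, 3→1: 4, 1→T: 1.
Bottleneck = min = 1.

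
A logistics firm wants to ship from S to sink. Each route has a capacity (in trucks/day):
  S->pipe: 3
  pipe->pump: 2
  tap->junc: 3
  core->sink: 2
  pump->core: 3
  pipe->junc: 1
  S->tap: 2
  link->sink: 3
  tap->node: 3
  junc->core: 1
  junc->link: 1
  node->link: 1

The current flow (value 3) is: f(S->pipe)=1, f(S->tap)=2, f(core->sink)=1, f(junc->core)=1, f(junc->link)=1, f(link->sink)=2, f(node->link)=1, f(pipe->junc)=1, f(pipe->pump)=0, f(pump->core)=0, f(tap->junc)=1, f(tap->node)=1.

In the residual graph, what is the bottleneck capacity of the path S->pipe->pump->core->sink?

1

Residual capacities along the path: S->pipe: 2, pipe->pump: 2, pump->core: 3, core->sink: 1.
Minimum is 1.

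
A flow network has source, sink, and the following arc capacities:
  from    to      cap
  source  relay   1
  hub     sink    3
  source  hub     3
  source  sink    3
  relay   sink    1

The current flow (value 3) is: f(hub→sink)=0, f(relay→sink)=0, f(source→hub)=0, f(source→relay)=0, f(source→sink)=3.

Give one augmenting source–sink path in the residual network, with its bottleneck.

Residual along source→relay→sink: source→relay: 1, relay→sink: 1.
Bottleneck = min = 1.

source→relay→sink, bottleneck 1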